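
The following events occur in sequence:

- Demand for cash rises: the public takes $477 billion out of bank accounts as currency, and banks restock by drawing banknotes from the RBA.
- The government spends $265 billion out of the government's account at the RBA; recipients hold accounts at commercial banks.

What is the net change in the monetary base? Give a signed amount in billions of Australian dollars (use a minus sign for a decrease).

Currency withdrawal $477 billion: just a shift between currency and reserves — both are base money → 0.
Government spending $265 billion: a non-base liability converts back to reserves → +$265B.
Net: 0 + 265 = +$265 billion.

+$265 billion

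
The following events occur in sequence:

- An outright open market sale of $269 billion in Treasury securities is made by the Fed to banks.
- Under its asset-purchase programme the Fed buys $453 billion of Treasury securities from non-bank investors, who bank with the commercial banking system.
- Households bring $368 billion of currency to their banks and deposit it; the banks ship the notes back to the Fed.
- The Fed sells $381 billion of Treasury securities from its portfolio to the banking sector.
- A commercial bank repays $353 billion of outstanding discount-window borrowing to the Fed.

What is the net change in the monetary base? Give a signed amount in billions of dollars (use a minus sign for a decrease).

OMO sale (to banks) $269 billion: Fed balance sheet contracts → −$269B.
Asset purchase (from non-banks) $453 billion: Fed balance sheet expands → +$453B.
Currency deposit $368 billion: just a shift between currency and reserves — both are base money → 0.
OMO sale (to banks) $381 billion: Fed balance sheet contracts → −$381B.
Discount-window repayment $353 billion: Fed balance sheet contracts → −$353B.
Net: −269 + 453 + 0 − 381 − 353 = -$550 billion.

-$550 billion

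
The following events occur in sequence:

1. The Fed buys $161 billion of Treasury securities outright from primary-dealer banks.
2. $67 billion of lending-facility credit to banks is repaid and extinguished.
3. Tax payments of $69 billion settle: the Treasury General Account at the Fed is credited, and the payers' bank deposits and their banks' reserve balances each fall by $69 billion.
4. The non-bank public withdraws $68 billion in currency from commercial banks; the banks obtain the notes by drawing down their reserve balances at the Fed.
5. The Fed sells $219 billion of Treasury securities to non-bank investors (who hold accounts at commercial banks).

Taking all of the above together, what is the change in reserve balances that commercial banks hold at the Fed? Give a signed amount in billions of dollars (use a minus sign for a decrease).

-$262 billion

OMO purchase (from banks) $161 billion: the Fed pays by crediting reserve accounts → +$161B.
Discount-window repayment $67 billion: repayment is debited from reserves → −$67B.
Government account inflow $69 billion: funds move from bank reserves into the government account → −$69B.
Currency withdrawal $68 billion: banks swap reserves for currency → −$68B.
Asset sale (to non-banks) $219 billion: the non-bank buyers' banks settle from reserves → −$219B.
Net: 161 − 67 − 69 − 68 − 219 = -$262 billion.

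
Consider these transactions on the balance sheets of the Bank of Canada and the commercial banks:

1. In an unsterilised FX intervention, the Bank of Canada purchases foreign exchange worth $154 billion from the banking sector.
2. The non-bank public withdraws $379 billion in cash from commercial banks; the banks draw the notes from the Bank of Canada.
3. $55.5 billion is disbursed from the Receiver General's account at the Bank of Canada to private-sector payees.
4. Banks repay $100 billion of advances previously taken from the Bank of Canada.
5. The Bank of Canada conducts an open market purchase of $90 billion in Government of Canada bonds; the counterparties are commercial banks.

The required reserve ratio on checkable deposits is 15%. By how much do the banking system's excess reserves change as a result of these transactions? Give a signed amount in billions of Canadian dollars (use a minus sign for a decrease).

-$130.975 billion

FX purchase $154 billion: reserves +$154B, deposits 0.
Currency withdrawal $379 billion: reserves −$379B, deposits −$379B.
Government spending $55.5 billion: reserves +$55.5B, deposits +$55.5B.
Discount-window repayment $100 billion: reserves −$100B, deposits 0.
OMO purchase (from banks) $90 billion: reserves +$90B, deposits 0.
Totals: Δreserves = −$179.5B, Δdeposits = −$323.5B.
Δrequired reserves = 15% × −$323.5B = −$48.525B.
Δexcess reserves = Δreserves − Δrequired = −$179.5B − (−$48.525B) = -$130.975 billion.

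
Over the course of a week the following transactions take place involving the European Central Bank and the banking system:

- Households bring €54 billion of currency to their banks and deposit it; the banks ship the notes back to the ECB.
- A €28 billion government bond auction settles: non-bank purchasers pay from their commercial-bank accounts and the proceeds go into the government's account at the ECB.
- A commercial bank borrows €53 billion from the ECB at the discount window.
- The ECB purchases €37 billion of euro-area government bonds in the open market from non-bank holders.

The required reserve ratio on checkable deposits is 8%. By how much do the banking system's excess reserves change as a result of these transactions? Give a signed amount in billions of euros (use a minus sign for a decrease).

Currency deposit €54 billion: reserves +€54B, deposits +€54B.
Government account inflow €28 billion: reserves −€28B, deposits −€28B.
Discount-window loan €53 billion: reserves +€53B, deposits 0.
Asset purchase (from non-banks) €37 billion: reserves +€37B, deposits +€37B.
Totals: Δreserves = +€116B, Δdeposits = +€63B.
Δrequired reserves = 8% × +€63B = +€5.04B.
Δexcess reserves = Δreserves − Δrequired = +€116B − (+€5.04B) = +€110.96 billion.

+€110.96 billion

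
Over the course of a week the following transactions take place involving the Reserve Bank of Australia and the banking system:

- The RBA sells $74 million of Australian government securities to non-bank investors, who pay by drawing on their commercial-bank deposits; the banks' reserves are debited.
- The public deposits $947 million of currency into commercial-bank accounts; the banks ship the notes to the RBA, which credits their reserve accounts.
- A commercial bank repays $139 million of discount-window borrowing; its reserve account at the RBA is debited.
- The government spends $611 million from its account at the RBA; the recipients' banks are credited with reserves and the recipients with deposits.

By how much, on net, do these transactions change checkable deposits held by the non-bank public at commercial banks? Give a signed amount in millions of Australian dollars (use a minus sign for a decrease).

Asset sale (to non-banks) $74 million: non-bank counterparties' bank balances fall → −$74M.
Currency deposit $947 million: non-bank counterparties' bank balances rise → +$947M.
Discount-window repayment $139 million: the counterparty is a bank, so public deposits are unchanged → 0.
Government spending $611 million: non-bank counterparties' bank balances rise → +$611M.
Net: −74 + 947 + 0 + 611 = +$1484 million.

+$1484 million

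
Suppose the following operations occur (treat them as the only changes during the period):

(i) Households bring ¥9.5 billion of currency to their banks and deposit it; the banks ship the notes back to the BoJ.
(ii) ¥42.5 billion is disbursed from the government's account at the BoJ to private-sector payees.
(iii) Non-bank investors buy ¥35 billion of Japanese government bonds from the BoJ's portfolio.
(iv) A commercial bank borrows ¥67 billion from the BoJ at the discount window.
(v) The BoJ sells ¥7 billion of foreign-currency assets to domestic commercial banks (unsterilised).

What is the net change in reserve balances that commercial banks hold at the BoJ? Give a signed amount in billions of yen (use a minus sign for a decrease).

BoJ balance sheet:
  Assets:      Securities −¥35B, Loans to banks +¥67B, Foreign assets −¥7B
  Liabilities: Bank reserves +¥77B, Currency in circulation −¥9.5B, Government deposits −¥42.5B
So the change in reserve balances that commercial banks hold at the BoJ is +¥77 billion.

+¥77 billion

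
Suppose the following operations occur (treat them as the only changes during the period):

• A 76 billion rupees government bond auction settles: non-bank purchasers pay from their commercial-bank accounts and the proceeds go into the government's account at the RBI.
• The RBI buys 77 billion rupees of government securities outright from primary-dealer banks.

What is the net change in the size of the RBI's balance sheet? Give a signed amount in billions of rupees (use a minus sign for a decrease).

+77 billion

Government account inflow 76 billion rupees: only the composition of liabilities changes → 0.
OMO purchase (from banks) 77 billion rupees: an RBI asset is acquired → +77B.
Net: 0 + 77 = +77 billion.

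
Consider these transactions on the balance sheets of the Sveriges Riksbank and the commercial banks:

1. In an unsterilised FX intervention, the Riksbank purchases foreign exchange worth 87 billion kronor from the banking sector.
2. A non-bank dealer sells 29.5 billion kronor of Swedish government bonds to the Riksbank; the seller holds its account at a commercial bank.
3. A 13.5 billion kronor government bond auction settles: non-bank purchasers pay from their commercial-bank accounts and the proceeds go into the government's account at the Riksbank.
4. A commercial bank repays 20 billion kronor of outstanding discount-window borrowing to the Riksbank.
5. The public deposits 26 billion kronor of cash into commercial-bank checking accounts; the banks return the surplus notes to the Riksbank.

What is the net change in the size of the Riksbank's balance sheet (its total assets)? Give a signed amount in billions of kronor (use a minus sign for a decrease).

+96.5 billion

FX purchase 87 billion kronor: a Riksbank asset is acquired → +87B.
Asset purchase (from non-banks) 29.5 billion kronor: a Riksbank asset is acquired → +29.5B.
Government account inflow 13.5 billion kronor: only the composition of liabilities changes → 0.
Discount-window repayment 20 billion kronor: a Riksbank asset is shed → −20B.
Currency deposit 26 billion kronor: only the composition of liabilities changes → 0.
Net: 87 + 29.5 + 0 − 20 + 0 = +96.5 billion.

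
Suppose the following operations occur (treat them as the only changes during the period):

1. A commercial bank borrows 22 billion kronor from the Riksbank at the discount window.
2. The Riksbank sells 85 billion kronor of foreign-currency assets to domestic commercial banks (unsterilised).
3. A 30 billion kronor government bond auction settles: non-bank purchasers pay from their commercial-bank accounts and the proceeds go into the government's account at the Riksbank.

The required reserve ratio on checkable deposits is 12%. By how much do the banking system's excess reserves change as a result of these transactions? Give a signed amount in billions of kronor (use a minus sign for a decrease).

-89.4 billion

Discount-window loan 22 billion kronor: reserves +22B, deposits 0.
FX sale 85 billion kronor: reserves −85B, deposits 0.
Government account inflow 30 billion kronor: reserves −30B, deposits −30B.
Totals: Δreserves = −93B, Δdeposits = −30B.
Δrequired reserves = 12% × −30B = −3.6B.
Δexcess reserves = Δreserves − Δrequired = −93B − (−3.6B) = -89.4 billion.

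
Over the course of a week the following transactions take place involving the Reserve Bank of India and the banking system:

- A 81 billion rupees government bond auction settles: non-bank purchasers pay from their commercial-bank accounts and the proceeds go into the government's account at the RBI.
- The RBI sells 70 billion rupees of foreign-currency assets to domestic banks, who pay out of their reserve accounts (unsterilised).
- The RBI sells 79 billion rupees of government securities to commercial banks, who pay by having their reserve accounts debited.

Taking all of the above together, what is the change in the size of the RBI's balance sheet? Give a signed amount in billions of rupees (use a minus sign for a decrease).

-149 billion

Government account inflow 81 billion rupees: only the composition of liabilities changes → 0.
FX sale 70 billion rupees: an RBI asset is shed → −70B.
OMO sale (to banks) 79 billion rupees: an RBI asset is shed → −79B.
Net: 0 − 70 − 79 = -149 billion.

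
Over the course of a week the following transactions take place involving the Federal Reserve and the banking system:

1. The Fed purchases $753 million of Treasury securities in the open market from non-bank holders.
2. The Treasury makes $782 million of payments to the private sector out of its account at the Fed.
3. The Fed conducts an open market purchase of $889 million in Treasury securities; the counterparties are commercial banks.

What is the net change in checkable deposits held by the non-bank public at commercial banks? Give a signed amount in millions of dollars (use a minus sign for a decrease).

Asset purchase (from non-banks) $753 million: non-bank counterparties' bank balances rise → +$753M.
Government spending $782 million: non-bank counterparties' bank balances rise → +$782M.
OMO purchase (from banks) $889 million: the counterparty is a bank, so public deposits are unchanged → 0.
Net: 753 + 782 + 0 = +$1535 million.

+$1535 million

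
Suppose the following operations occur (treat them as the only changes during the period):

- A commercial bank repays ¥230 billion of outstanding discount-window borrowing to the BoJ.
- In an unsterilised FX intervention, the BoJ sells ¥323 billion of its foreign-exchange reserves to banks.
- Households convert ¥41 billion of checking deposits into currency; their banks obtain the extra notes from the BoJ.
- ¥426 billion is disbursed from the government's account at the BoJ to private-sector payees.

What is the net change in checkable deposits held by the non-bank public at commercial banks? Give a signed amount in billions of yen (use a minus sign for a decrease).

+¥385 billion

Discount-window repayment ¥230 billion: the counterparty is a bank, so public deposits are unchanged → 0.
FX sale ¥323 billion: the counterparty is a bank, so public deposits are unchanged → 0.
Currency withdrawal ¥41 billion: non-bank counterparties' bank balances fall → −¥41B.
Government spending ¥426 billion: non-bank counterparties' bank balances rise → +¥426B.
Net: 0 + 0 − 41 + 426 = +¥385 billion.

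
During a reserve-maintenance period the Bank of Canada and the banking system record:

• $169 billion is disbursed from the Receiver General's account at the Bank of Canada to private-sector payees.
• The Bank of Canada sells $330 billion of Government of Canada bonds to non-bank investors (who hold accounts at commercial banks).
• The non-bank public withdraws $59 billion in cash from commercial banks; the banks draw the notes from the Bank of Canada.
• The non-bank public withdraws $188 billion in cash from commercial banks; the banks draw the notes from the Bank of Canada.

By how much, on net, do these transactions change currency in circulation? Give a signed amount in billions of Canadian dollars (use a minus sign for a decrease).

+$247 billion

Bank of Canada balance sheet:
  Assets:      Securities −$330B
  Liabilities: Bank reserves −$408B, Currency in circulation +$247B, Government deposits −$169B
Commercial banking system:
  Assets:      Reserves at CB −$408B
  Liabilities: Checkable deposits −$408B
So the change in currency in circulation is +$247 billion.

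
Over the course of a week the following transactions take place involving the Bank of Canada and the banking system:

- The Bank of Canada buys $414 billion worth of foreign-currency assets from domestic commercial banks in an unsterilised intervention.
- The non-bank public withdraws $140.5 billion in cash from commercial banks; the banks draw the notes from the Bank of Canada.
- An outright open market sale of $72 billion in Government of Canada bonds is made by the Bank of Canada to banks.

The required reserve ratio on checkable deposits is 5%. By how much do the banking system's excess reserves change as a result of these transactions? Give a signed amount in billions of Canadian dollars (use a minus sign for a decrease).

FX purchase $414 billion: reserves +$414B, deposits 0.
Currency withdrawal $140.5 billion: reserves −$140.5B, deposits −$140.5B.
OMO sale (to banks) $72 billion: reserves −$72B, deposits 0.
Totals: Δreserves = +$201.5B, Δdeposits = −$140.5B.
Δrequired reserves = 5% × −$140.5B = −$7.025B.
Δexcess reserves = Δreserves − Δrequired = +$201.5B − (−$7.025B) = +$208.525 billion.

+$208.525 billion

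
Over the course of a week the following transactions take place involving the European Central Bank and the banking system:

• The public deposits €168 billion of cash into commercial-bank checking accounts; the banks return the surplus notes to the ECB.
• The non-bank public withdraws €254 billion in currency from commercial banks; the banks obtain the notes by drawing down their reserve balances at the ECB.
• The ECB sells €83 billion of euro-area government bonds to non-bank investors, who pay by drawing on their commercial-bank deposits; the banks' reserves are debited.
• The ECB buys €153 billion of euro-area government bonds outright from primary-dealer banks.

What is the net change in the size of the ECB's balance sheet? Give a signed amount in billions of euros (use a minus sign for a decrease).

Currency deposit €168 billion: only the composition of liabilities changes → 0.
Currency withdrawal €254 billion: only the composition of liabilities changes → 0.
Asset sale (to non-banks) €83 billion: an ECB asset is shed → −€83B.
OMO purchase (from banks) €153 billion: an ECB asset is acquired → +€153B.
Net: 0 + 0 − 83 + 153 = +€70 billion.

+€70 billion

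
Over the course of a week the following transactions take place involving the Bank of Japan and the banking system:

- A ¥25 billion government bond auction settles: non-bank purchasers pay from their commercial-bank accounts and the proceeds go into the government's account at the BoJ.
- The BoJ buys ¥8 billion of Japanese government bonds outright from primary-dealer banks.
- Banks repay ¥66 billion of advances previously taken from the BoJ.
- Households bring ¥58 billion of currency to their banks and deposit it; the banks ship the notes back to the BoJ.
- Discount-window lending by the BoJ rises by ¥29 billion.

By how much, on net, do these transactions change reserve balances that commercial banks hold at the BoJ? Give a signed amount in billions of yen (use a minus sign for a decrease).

Government account inflow ¥25 billion: funds move from bank reserves into the government account → −¥25B.
OMO purchase (from banks) ¥8 billion: the BoJ pays by crediting reserve accounts → +¥8B.
Discount-window repayment ¥66 billion: repayment is debited from reserves → −¥66B.
Currency deposit ¥58 billion: returned notes are swapped for reserve credit → +¥58B.
Discount-window loan ¥29 billion: the loan is credited to the bank's reserve account → +¥29B.
Net: −25 + 8 − 66 + 58 + 29 = +¥4 billion.

+¥4 billion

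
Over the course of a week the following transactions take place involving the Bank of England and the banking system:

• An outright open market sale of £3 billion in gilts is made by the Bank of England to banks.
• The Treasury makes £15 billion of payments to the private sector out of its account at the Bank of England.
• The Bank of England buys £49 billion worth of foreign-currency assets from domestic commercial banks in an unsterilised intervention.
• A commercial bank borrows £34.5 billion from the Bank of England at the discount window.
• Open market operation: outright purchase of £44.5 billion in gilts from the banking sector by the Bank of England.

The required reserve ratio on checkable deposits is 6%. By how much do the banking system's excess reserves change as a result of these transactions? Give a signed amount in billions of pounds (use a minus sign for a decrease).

OMO sale (to banks) £3 billion: reserves −£3B, deposits 0.
Government spending £15 billion: reserves +£15B, deposits +£15B.
FX purchase £49 billion: reserves +£49B, deposits 0.
Discount-window loan £34.5 billion: reserves +£34.5B, deposits 0.
OMO purchase (from banks) £44.5 billion: reserves +£44.5B, deposits 0.
Totals: Δreserves = +£140B, Δdeposits = +£15B.
Δrequired reserves = 6% × +£15B = +£0.9B.
Δexcess reserves = Δreserves − Δrequired = +£140B − (+£0.9B) = +£139.1 billion.

+£139.1 billion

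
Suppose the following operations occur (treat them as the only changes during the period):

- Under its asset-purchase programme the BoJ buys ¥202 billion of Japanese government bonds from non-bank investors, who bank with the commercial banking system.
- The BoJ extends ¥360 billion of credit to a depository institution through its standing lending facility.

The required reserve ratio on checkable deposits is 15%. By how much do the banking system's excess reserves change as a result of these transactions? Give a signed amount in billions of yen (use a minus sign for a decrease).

+¥531.7 billion

Asset purchase (from non-banks) ¥202 billion: reserves +¥202B, deposits +¥202B.
Discount-window loan ¥360 billion: reserves +¥360B, deposits 0.
Totals: Δreserves = +¥562B, Δdeposits = +¥202B.
Δrequired reserves = 15% × +¥202B = +¥30.3B.
Δexcess reserves = Δreserves − Δrequired = +¥562B − (+¥30.3B) = +¥531.7 billion.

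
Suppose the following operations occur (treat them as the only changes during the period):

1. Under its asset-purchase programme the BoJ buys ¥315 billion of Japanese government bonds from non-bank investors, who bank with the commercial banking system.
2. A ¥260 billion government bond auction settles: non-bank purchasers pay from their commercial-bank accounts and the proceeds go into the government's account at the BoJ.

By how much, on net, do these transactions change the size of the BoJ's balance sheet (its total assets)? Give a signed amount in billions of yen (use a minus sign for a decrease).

+¥315 billion

Asset purchase (from non-banks) ¥315 billion: a BoJ asset is acquired → +¥315B.
Government account inflow ¥260 billion: only the composition of liabilities changes → 0.
Net: 315 + 0 = +¥315 billion.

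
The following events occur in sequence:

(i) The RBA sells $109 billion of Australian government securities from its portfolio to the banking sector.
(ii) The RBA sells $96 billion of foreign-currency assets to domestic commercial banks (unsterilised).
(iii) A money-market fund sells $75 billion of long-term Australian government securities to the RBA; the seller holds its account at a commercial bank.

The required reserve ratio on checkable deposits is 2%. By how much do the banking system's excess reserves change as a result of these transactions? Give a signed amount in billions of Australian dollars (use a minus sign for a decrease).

OMO sale (to banks) $109 billion: reserves −$109B, deposits 0.
FX sale $96 billion: reserves −$96B, deposits 0.
Asset purchase (from non-banks) $75 billion: reserves +$75B, deposits +$75B.
Totals: Δreserves = −$130B, Δdeposits = +$75B.
Δrequired reserves = 2% × +$75B = +$1.5B.
Δexcess reserves = Δreserves − Δrequired = −$130B − (+$1.5B) = -$131.5 billion.

-$131.5 billion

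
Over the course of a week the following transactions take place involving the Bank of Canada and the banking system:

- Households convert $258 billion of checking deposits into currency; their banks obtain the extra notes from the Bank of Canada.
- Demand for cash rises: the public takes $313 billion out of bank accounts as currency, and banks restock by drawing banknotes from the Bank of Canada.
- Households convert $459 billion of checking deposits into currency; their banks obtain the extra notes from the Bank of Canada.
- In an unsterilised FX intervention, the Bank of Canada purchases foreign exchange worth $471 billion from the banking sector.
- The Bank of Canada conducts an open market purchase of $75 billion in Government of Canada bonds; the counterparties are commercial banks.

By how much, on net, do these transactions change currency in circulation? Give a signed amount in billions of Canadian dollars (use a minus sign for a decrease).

Bank of Canada balance sheet:
  Assets:      Securities +$75B, Foreign assets +$471B
  Liabilities: Bank reserves −$484B, Currency in circulation +$1030B
So the change in currency in circulation is +$1030 billion.

+$1030 billion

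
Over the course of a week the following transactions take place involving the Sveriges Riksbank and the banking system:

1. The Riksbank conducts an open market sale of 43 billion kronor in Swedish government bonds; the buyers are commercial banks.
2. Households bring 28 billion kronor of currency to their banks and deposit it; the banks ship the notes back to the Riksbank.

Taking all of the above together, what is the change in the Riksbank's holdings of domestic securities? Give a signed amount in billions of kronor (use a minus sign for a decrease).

OMO sale (to banks) 43 billion kronor: securities removed from the Riksbank's portfolio → −43B.
Currency deposit 28 billion kronor: the Riksbank's securities portfolio is untouched → 0.
Net: −43 + 0 = -43 billion.

-43 billion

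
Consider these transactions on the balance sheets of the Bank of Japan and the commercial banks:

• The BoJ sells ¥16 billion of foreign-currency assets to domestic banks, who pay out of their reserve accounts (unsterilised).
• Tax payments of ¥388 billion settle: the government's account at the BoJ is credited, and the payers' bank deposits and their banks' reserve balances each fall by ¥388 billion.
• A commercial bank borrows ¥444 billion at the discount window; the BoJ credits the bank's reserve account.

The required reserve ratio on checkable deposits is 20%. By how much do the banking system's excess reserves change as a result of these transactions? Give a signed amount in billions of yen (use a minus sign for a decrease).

FX sale ¥16 billion: reserves −¥16B, deposits 0.
Government account inflow ¥388 billion: reserves −¥388B, deposits −¥388B.
Discount-window loan ¥444 billion: reserves +¥444B, deposits 0.
Totals: Δreserves = +¥40B, Δdeposits = −¥388B.
Δrequired reserves = 20% × −¥388B = −¥77.6B.
Δexcess reserves = Δreserves − Δrequired = +¥40B − (−¥77.6B) = +¥117.6 billion.

+¥117.6 billion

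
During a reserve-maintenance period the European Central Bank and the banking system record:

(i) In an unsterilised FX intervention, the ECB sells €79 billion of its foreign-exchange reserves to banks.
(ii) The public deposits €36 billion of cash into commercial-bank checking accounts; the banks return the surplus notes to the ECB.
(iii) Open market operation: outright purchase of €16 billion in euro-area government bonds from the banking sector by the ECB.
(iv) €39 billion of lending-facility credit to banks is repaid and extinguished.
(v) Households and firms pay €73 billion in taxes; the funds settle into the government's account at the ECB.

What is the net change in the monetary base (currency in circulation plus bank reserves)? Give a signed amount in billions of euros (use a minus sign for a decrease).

-€175 billion

FX sale €79 billion: ECB balance sheet contracts → −€79B.
Currency deposit €36 billion: just a shift between currency and reserves — both are base money → 0.
OMO purchase (from banks) €16 billion: ECB balance sheet expands → +€16B.
Discount-window repayment €39 billion: ECB balance sheet contracts → −€39B.
Government account inflow €73 billion: reserves shift to a non-base liability → −€73B.
Net: −79 + 0 + 16 − 39 − 73 = -€175 billion.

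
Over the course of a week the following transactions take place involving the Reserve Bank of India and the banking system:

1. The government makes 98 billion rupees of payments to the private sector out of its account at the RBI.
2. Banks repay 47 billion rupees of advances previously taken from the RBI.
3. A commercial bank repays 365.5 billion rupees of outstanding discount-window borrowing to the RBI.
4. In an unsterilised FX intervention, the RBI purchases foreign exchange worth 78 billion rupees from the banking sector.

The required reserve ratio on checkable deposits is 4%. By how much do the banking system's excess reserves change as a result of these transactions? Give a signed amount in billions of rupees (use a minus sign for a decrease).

-240.42 billion

Government spending 98 billion rupees: reserves +98B, deposits +98B.
Discount-window repayment 47 billion rupees: reserves −47B, deposits 0.
Discount-window repayment 365.5 billion rupees: reserves −365.5B, deposits 0.
FX purchase 78 billion rupees: reserves +78B, deposits 0.
Totals: Δreserves = −236.5B, Δdeposits = +98B.
Δrequired reserves = 4% × +98B = +3.92B.
Δexcess reserves = Δreserves − Δrequired = −236.5B − (+3.92B) = -240.42 billion.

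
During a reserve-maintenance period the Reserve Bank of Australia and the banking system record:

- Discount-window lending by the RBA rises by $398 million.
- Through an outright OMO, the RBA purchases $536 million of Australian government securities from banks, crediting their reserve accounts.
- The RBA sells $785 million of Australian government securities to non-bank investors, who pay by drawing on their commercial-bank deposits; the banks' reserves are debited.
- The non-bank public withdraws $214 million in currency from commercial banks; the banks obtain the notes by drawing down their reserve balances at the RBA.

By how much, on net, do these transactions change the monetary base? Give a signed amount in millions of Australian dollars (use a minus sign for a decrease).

Discount-window loan $398 million: RBA balance sheet expands → +$398M.
OMO purchase (from banks) $536 million: RBA balance sheet expands → +$536M.
Asset sale (to non-banks) $785 million: RBA balance sheet contracts → −$785M.
Currency withdrawal $214 million: just a shift between currency and reserves — both are base money → 0.
Net: 398 + 536 − 785 + 0 = +$149 million.

+$149 million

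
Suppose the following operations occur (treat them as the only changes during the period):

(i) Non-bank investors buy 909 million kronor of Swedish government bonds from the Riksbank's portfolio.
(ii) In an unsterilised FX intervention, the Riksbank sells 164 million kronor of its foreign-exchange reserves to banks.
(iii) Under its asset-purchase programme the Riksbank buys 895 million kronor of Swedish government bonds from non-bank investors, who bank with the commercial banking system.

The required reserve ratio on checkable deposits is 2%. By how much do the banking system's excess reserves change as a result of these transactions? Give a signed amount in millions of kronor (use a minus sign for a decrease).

Asset sale (to non-banks) 909 million kronor: reserves −909M, deposits −909M.
FX sale 164 million kronor: reserves −164M, deposits 0.
Asset purchase (from non-banks) 895 million kronor: reserves +895M, deposits +895M.
Totals: Δreserves = −178M, Δdeposits = −14M.
Δrequired reserves = 2% × −14M = −0.28M.
Δexcess reserves = Δreserves − Δrequired = −178M − (−0.28M) = -177.72 million.

-177.72 million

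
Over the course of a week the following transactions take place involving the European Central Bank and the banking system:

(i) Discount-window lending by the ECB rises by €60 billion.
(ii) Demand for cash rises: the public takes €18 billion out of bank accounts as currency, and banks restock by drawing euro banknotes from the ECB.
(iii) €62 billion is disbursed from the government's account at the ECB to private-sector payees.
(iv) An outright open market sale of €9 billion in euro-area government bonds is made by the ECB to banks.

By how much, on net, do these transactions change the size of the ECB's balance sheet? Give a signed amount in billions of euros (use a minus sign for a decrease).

ECB balance sheet:
  Assets:      Securities −€9B, Loans to banks +€60B
  Liabilities: Bank reserves +€95B, Currency in circulation +€18B, Government deposits −€62B
Change in total ECB assets = +€51 billion.

+€51 billion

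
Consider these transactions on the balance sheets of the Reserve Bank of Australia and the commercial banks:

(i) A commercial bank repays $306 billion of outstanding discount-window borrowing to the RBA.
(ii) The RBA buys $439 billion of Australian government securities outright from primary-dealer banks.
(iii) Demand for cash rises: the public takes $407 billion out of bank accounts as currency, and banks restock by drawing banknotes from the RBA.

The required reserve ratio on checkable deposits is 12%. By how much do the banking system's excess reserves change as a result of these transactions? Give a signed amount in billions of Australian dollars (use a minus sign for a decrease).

Discount-window repayment $306 billion: reserves −$306B, deposits 0.
OMO purchase (from banks) $439 billion: reserves +$439B, deposits 0.
Currency withdrawal $407 billion: reserves −$407B, deposits −$407B.
Totals: Δreserves = −$274B, Δdeposits = −$407B.
Δrequired reserves = 12% × −$407B = −$48.84B.
Δexcess reserves = Δreserves − Δrequired = −$274B − (−$48.84B) = -$225.16 billion.

-$225.16 billion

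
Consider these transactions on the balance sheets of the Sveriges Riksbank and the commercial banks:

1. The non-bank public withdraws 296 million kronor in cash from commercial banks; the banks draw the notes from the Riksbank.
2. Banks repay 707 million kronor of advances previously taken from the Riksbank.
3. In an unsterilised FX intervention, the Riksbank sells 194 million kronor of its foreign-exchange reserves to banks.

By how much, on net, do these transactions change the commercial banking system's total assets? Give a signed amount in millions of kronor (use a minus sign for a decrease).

-1003 million

Riksbank balance sheet:
  Assets:      Loans to banks −707M, Foreign assets −194M
  Liabilities: Bank reserves −1197M, Currency in circulation +296M
Commercial banking system:
  Assets:      Reserves at CB −1197M, Foreign assets +194M
  Liabilities: Checkable deposits −296M, Borrowings from CB −707M
Change in total bank assets = -1003 million.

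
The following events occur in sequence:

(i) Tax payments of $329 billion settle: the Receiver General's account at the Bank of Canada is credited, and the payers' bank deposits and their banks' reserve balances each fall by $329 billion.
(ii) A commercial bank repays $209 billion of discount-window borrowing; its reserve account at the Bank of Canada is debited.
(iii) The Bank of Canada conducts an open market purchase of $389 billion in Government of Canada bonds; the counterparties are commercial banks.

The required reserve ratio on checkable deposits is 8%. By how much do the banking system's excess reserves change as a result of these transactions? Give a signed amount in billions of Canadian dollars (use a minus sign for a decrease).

-$122.68 billion

Government account inflow $329 billion: reserves −$329B, deposits −$329B.
Discount-window repayment $209 billion: reserves −$209B, deposits 0.
OMO purchase (from banks) $389 billion: reserves +$389B, deposits 0.
Totals: Δreserves = −$149B, Δdeposits = −$329B.
Δrequired reserves = 8% × −$329B = −$26.32B.
Δexcess reserves = Δreserves − Δrequired = −$149B − (−$26.32B) = -$122.68 billion.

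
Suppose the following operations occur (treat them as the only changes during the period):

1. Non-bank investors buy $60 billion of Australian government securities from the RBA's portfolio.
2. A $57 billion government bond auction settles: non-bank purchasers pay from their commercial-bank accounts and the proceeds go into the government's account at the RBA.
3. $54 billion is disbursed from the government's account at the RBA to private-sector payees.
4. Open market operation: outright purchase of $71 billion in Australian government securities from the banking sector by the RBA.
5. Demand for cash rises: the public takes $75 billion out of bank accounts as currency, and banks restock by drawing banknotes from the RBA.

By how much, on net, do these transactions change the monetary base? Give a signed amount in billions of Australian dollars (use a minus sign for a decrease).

RBA balance sheet:
  Assets:      Securities +$11B
  Liabilities: Bank reserves −$67B, Currency in circulation +$75B, Government deposits +$3B
Monetary base = currency + reserves: +$75B + (−$67B) = +$8 billion.

+$8 billion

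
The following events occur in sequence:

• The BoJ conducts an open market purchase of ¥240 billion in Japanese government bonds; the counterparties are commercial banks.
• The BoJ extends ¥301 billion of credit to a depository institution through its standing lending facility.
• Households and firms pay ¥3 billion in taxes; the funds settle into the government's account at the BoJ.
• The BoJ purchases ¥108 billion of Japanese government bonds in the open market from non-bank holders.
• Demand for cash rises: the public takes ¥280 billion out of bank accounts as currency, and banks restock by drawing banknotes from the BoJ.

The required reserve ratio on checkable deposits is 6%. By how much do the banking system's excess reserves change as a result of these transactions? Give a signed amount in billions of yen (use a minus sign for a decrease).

+¥376.5 billion

OMO purchase (from banks) ¥240 billion: reserves +¥240B, deposits 0.
Discount-window loan ¥301 billion: reserves +¥301B, deposits 0.
Government account inflow ¥3 billion: reserves −¥3B, deposits −¥3B.
Asset purchase (from non-banks) ¥108 billion: reserves +¥108B, deposits +¥108B.
Currency withdrawal ¥280 billion: reserves −¥280B, deposits −¥280B.
Totals: Δreserves = +¥366B, Δdeposits = −¥175B.
Δrequired reserves = 6% × −¥175B = −¥10.5B.
Δexcess reserves = Δreserves − Δrequired = +¥366B − (−¥10.5B) = +¥376.5 billion.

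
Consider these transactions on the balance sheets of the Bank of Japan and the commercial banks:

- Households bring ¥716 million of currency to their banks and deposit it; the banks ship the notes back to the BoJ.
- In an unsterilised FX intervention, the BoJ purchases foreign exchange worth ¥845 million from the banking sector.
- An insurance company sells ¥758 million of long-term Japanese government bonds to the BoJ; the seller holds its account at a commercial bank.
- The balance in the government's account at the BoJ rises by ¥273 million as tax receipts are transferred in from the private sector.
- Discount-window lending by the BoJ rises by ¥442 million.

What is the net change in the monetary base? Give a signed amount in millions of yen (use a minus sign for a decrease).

Currency deposit ¥716 million: just a shift between currency and reserves — both are base money → 0.
FX purchase ¥845 million: BoJ balance sheet expands → +¥845M.
Asset purchase (from non-banks) ¥758 million: BoJ balance sheet expands → +¥758M.
Government account inflow ¥273 million: reserves shift to a non-base liability → −¥273M.
Discount-window loan ¥442 million: BoJ balance sheet expands → +¥442M.
Net: 0 + 845 + 758 − 273 + 442 = +¥1772 million.

+¥1772 million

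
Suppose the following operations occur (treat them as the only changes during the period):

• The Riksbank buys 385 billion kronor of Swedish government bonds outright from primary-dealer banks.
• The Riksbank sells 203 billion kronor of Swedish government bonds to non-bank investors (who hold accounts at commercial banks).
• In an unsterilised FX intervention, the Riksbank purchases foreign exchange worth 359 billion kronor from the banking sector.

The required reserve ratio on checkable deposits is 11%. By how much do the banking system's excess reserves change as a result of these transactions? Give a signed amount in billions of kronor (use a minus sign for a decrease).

+563.33 billion

OMO purchase (from banks) 385 billion kronor: reserves +385B, deposits 0.
Asset sale (to non-banks) 203 billion kronor: reserves −203B, deposits −203B.
FX purchase 359 billion kronor: reserves +359B, deposits 0.
Totals: Δreserves = +541B, Δdeposits = −203B.
Δrequired reserves = 11% × −203B = −22.33B.
Δexcess reserves = Δreserves − Δrequired = +541B − (−22.33B) = +563.33 billion.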